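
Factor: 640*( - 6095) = - 2^7*5^2 * 23^1*53^1 = - 3900800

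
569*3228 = 1836732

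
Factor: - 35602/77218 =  - 17801/38609  =  - 7^1 * 2543^1 * 38609^( - 1)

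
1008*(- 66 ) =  - 66528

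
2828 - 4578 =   -  1750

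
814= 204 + 610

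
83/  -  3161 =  - 1+3078/3161 = - 0.03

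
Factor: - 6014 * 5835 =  - 2^1 * 3^1*5^1*31^1 *97^1*389^1 = - 35091690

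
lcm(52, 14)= 364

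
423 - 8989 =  -8566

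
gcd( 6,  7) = 1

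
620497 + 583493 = 1203990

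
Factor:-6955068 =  - 2^2 * 3^1*83^1 * 6983^1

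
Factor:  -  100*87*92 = - 2^4 * 3^1*5^2*23^1*29^1 = - 800400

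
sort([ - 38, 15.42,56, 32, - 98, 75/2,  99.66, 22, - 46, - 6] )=[ - 98, -46 , - 38, - 6, 15.42,22, 32, 75/2, 56, 99.66] 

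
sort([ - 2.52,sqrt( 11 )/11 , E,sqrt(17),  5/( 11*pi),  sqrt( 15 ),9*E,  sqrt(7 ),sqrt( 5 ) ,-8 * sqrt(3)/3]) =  [ - 8*sqrt(3 )/3, - 2.52,5/(11*pi),  sqrt(11 )/11 , sqrt( 5),sqrt( 7),E, sqrt(15 ),  sqrt( 17 ),9*E] 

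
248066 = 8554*29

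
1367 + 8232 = 9599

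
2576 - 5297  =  - 2721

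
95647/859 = 111 + 298/859  =  111.35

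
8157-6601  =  1556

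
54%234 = 54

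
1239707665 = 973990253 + 265717412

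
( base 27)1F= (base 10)42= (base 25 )1h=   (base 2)101010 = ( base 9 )46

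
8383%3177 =2029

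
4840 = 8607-3767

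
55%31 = 24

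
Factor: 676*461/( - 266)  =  -2^1*7^(- 1) * 13^2*19^(-1)*461^1 = -  155818/133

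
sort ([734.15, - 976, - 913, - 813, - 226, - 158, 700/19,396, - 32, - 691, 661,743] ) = [ - 976 , - 913,  -  813, - 691,  -  226,-158, - 32,700/19 , 396, 661,734.15, 743 ] 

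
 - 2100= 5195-7295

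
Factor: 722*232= 167504 = 2^4*19^2*29^1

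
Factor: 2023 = 7^1*17^2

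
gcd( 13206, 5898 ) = 6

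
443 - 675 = - 232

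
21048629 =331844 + 20716785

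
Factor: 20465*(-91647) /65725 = -375111171/13145 = - 3^2*5^(  -  1 )*11^( - 1 )*17^1*239^(-1)*599^1*4093^1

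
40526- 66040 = -25514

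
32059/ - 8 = - 32059/8=- 4007.38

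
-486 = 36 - 522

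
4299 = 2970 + 1329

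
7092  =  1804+5288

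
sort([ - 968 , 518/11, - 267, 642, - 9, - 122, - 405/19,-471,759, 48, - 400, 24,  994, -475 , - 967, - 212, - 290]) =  [ - 968, - 967, -475, - 471 , - 400, - 290, - 267 , - 212, - 122, -405/19, - 9, 24,  518/11,48,642,759,994 ] 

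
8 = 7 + 1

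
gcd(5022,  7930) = 2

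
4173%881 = 649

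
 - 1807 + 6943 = 5136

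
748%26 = 20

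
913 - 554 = 359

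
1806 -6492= - 4686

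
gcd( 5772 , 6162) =78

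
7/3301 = 7/3301 = 0.00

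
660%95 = 90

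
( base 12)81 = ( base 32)31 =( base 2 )1100001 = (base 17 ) 5C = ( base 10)97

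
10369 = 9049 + 1320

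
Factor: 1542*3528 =2^4*3^3*7^2 * 257^1 = 5440176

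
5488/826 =392/59= 6.64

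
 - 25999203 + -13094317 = - 39093520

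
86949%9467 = 1746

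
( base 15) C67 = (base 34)2E9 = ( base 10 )2797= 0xaed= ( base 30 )337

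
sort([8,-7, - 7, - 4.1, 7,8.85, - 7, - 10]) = [ - 10, - 7, - 7,-7,-4.1,7,  8, 8.85 ]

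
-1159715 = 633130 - 1792845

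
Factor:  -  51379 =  - 191^1*269^1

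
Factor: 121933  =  7^1*17419^1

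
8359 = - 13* (  -  643 ) 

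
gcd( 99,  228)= 3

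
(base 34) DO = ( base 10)466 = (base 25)ig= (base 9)567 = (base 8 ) 722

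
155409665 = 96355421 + 59054244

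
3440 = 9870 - 6430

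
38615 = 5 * 7723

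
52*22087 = 1148524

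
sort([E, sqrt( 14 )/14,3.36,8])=[ sqrt(14)/14,  E,  3.36,8 ] 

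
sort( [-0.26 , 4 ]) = [-0.26,4]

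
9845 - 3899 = 5946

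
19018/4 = 4754 + 1/2 =4754.50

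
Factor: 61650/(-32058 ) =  - 5^2*13^( - 1 ) =- 25/13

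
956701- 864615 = 92086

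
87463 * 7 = 612241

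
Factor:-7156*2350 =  -16816600= -2^3*5^2*47^1  *  1789^1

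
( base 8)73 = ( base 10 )59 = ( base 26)27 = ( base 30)1t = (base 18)35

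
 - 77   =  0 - 77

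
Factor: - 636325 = -5^2*25453^1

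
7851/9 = 872 + 1/3 = 872.33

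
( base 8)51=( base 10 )41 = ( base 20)21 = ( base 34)17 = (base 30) 1B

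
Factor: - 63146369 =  - 11^1*13^1*29^1*15227^1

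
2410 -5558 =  - 3148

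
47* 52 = 2444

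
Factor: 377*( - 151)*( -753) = 42866031=   3^1*13^1*29^1*151^1* 251^1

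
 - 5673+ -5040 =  - 10713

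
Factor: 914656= 2^5*101^1*283^1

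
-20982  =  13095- 34077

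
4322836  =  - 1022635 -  - 5345471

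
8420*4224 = 35566080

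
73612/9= 8179 + 1/9 = 8179.11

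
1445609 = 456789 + 988820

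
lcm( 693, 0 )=0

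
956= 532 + 424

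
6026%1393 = 454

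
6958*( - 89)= -619262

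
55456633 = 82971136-27514503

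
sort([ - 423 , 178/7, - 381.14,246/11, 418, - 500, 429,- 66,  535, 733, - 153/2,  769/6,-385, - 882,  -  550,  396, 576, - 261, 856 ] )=[ - 882, - 550, - 500, - 423, - 385, - 381.14, - 261, - 153/2, - 66,  246/11,178/7,769/6, 396,418 , 429 , 535,576,  733, 856 ] 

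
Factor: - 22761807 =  - 3^1 * 7587269^1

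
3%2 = 1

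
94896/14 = 6778 + 2/7 = 6778.29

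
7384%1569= 1108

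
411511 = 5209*79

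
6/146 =3/73 =0.04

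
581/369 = 581/369  =  1.57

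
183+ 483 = 666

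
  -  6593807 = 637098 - 7230905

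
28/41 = 28/41 = 0.68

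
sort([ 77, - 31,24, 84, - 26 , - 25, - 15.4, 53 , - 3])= [ - 31, - 26, - 25, - 15.4,- 3 , 24,53, 77, 84 ]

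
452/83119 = 452/83119 = 0.01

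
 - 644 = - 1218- - 574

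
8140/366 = 4070/183 = 22.24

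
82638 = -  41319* ( - 2 ) 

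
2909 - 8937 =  - 6028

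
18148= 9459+8689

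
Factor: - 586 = -2^1*293^1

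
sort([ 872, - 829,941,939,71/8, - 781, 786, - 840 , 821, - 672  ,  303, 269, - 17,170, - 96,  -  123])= [ - 840, - 829,-781, - 672, - 123, - 96, - 17, 71/8,170, 269, 303,  786, 821, 872,939,941]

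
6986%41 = 16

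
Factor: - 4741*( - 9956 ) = 2^2*11^1*19^1 * 131^1*431^1=47201396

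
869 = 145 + 724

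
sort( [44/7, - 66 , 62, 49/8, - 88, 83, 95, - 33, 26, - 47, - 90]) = [ - 90, - 88, - 66, - 47, - 33,49/8,44/7,26,62,83,95 ] 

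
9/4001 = 9/4001= 0.00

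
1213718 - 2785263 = -1571545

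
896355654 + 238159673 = 1134515327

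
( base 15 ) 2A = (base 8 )50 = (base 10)40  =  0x28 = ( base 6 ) 104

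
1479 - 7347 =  - 5868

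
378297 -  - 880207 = 1258504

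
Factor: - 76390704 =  - 2^4*3^2*13^2*43^1* 73^1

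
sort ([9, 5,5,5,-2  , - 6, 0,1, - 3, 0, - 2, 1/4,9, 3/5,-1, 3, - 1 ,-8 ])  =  [ - 8,-6, - 3, - 2, - 2, - 1, - 1,  0,0, 1/4,3/5, 1, 3, 5,5, 5, 9, 9] 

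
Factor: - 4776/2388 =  - 2^1 =- 2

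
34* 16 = 544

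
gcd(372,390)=6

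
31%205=31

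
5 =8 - 3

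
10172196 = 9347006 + 825190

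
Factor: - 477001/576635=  - 5^( - 1 )  *7^1 * 83^1 * 821^1*115327^ ( - 1)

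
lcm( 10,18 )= 90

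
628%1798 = 628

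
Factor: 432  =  2^4 * 3^3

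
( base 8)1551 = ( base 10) 873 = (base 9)1170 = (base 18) 2C9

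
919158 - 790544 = 128614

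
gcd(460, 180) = 20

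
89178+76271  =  165449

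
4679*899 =4206421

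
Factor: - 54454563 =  - 3^2*6050507^1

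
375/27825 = 5/371 = 0.01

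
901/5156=901/5156 = 0.17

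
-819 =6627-7446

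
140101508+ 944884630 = 1084986138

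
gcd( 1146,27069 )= 3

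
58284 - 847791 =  - 789507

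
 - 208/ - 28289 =208/28289 = 0.01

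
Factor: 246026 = 2^1 * 11^1*53^1* 211^1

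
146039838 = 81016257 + 65023581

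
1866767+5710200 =7576967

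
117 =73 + 44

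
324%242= 82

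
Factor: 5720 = 2^3 *5^1 *11^1*13^1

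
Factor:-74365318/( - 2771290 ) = 5^(  -  1)*43^1*97^ (-1 )*857^1*1009^1*2857^( - 1) = 37182659/1385645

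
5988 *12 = 71856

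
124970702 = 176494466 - 51523764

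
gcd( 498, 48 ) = 6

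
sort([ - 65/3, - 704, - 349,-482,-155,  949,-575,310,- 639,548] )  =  [ - 704, - 639, - 575, - 482  , - 349,- 155, - 65/3, 310,548,949]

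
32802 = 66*497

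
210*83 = 17430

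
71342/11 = 71342/11 = 6485.64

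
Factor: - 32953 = -31^1*1063^1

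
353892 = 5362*66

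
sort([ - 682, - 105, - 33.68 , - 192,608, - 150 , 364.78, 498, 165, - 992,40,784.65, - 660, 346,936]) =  [ - 992, - 682, - 660, - 192, - 150, - 105,  -  33.68, 40,165, 346, 364.78,498,608,784.65  ,  936]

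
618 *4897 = 3026346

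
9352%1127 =336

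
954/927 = 1+3/103 = 1.03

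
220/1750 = 22/175 = 0.13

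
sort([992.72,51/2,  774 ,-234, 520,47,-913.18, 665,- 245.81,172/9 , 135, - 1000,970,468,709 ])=[ - 1000, - 913.18,  -  245.81,-234,172/9, 51/2,47, 135,468, 520, 665,709,  774, 970, 992.72 ]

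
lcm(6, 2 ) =6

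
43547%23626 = 19921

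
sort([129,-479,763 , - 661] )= [-661,-479,129,763]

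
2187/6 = 364 + 1/2 = 364.50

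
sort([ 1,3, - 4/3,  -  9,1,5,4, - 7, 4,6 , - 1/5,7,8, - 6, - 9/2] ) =[  -  9,  -  7, - 6, - 9/2, - 4/3, - 1/5,1,1,3,4, 4,5,6, 7,8]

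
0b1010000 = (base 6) 212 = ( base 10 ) 80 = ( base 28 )2O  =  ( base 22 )3E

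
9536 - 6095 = 3441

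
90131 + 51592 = 141723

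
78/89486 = 39/44743 = 0.00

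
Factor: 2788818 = 2^1*3^1*464803^1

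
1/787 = 1/787 = 0.00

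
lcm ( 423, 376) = 3384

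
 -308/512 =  -77/128 = -0.60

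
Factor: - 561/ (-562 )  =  2^( - 1)*3^1*11^1*17^1*281^( - 1) 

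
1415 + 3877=5292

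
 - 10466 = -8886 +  - 1580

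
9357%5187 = 4170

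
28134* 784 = 22057056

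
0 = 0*9121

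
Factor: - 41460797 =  - 7^1*5922971^1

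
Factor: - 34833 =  - 3^1*17^1*683^1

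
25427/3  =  8475 +2/3 =8475.67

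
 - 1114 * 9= - 10026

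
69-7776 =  - 7707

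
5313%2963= 2350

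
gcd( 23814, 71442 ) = 23814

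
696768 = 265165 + 431603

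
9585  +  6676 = 16261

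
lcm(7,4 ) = 28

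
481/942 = 481/942 = 0.51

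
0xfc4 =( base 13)1ab6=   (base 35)3ab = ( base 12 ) 2404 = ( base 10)4036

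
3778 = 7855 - 4077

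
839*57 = 47823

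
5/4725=1/945 = 0.00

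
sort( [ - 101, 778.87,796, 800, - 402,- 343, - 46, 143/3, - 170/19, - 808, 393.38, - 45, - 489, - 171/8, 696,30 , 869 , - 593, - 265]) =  [-808, - 593 , - 489, - 402, -343, - 265, - 101 ,-46, - 45, - 171/8, - 170/19, 30,  143/3, 393.38, 696, 778.87, 796, 800,  869 ]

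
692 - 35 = 657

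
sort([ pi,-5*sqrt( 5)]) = [ - 5*sqrt ( 5),pi]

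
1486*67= 99562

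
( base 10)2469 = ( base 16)9A5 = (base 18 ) 7B3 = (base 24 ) 46L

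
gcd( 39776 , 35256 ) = 904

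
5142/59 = 5142/59 = 87.15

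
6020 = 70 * 86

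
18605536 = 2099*8864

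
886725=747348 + 139377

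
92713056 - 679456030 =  - 586742974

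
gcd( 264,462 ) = 66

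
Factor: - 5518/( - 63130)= 5^(  -  1)*31^1*59^( - 1 )*89^1*107^( -1) = 2759/31565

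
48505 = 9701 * 5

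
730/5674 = 365/2837 = 0.13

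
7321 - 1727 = 5594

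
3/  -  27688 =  - 1 + 27685/27688=-0.00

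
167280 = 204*820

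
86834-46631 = 40203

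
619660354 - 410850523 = 208809831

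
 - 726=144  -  870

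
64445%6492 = 6017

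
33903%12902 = 8099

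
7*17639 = 123473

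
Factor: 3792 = 2^4*3^1 * 79^1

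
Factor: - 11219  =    -  13^1*863^1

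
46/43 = 46/43 = 1.07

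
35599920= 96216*370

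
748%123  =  10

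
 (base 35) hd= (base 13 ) 37A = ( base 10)608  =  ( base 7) 1526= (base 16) 260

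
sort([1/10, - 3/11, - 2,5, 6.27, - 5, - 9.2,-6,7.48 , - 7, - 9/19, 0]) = [ - 9.2, - 7, -6, - 5, - 2 , - 9/19, - 3/11, 0,1/10, 5, 6.27, 7.48] 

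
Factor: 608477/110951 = 619^1*983^1*110951^( - 1)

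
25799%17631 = 8168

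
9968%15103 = 9968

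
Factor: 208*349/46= 2^3 * 13^1*23^( - 1 )*349^1 =36296/23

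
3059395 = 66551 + 2992844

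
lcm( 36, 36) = 36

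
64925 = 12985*5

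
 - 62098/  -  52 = 1194 + 5/26 = 1194.19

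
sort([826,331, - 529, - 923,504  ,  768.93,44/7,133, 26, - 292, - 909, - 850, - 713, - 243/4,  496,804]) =[ - 923,-909, - 850, - 713, - 529,  -  292, -243/4,44/7,26,133,331,496,504 , 768.93,804,826 ]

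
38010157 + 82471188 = 120481345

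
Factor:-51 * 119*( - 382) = 2^1*3^1 * 7^1*17^2*191^1 = 2318358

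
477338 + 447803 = 925141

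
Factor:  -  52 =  - 2^2*13^1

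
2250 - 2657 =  - 407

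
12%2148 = 12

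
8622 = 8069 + 553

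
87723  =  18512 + 69211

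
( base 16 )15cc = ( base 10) 5580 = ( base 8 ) 12714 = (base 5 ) 134310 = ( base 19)F8D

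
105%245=105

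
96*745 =71520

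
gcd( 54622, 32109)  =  1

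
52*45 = 2340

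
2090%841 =408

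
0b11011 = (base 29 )r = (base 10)27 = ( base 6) 43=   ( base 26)11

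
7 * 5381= 37667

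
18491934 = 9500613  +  8991321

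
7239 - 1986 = 5253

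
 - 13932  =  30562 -44494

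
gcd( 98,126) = 14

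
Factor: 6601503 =3^1 * 37^1*59473^1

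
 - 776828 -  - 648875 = -127953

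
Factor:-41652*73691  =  - 2^2*3^2*13^1*59^1* 89^1*1249^1 = - 3069377532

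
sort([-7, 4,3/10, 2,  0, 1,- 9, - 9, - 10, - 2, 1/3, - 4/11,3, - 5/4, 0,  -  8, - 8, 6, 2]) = [ - 10,  -  9,  -  9, - 8 , - 8, - 7,-2 ,-5/4 , - 4/11, 0, 0, 3/10,  1/3,1,2, 2,3, 4, 6 ] 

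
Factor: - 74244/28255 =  - 2^2* 3^1 * 5^( - 1 )*23^1*269^1*5651^( - 1) 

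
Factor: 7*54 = 2^1*3^3*7^1 = 378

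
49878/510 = 489/5 = 97.80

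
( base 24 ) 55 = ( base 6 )325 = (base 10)125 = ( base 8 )175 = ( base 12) a5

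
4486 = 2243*2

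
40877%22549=18328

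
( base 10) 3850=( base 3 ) 12021121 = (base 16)f0a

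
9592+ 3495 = 13087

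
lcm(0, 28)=0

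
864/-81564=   -1 + 6725/6797 = -0.01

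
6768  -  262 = 6506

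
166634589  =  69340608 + 97293981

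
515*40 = 20600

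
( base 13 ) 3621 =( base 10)7632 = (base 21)h69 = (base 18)15A0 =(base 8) 16720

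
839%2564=839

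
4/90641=4/90641=0.00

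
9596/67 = 143 + 15/67  =  143.22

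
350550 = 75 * 4674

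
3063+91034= 94097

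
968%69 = 2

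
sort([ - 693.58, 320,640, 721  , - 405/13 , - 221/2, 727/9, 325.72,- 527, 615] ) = [ - 693.58, - 527, - 221/2, - 405/13, 727/9, 320,  325.72, 615,640, 721] 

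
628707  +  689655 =1318362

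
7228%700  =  228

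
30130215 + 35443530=65573745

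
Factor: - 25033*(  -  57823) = 1447483159 = 53^1*1091^1 * 25033^1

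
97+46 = 143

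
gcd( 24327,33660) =153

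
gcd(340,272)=68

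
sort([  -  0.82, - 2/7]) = [-0.82,  -  2/7]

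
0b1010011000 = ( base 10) 664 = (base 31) ld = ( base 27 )OG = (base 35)iy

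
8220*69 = 567180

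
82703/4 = 20675+3/4 = 20675.75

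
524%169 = 17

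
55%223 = 55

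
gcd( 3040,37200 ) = 80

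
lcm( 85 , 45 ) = 765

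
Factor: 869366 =2^1*434683^1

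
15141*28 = 423948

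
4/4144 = 1/1036 = 0.00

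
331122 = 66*5017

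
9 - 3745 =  - 3736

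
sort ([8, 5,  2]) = [2, 5,8]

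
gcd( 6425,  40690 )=5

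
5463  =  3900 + 1563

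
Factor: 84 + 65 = 149^1 = 149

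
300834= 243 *1238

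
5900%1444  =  124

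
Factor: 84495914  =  2^1*42247957^1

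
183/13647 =61/4549 = 0.01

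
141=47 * 3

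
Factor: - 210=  - 2^1*3^1*5^1 * 7^1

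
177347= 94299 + 83048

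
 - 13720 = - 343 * 40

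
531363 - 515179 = 16184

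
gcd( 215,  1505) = 215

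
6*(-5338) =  -32028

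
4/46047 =4/46047 = 0.00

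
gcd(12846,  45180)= 6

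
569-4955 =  - 4386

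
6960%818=416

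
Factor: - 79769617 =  - 79769617^1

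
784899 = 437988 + 346911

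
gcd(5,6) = 1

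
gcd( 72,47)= 1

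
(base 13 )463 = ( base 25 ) 157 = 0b1011110101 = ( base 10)757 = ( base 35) LM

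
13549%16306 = 13549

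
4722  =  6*787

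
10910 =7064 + 3846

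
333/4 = 333/4= 83.25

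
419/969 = 419/969 = 0.43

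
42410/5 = 8482 = 8482.00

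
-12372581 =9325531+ - 21698112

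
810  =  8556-7746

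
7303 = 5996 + 1307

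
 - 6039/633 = - 2013/211 = - 9.54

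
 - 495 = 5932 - 6427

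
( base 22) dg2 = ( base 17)15gg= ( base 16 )19F6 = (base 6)50434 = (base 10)6646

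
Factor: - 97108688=-2^4*71^1*73^1*1171^1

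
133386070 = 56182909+77203161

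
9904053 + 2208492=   12112545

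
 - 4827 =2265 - 7092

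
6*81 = 486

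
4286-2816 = 1470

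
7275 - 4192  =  3083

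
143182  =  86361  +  56821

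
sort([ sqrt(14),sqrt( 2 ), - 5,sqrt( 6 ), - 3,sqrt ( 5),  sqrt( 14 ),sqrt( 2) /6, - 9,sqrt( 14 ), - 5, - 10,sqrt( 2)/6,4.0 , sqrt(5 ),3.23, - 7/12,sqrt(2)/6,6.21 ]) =[ - 10,-9, - 5, - 5, - 3, - 7/12,sqrt( 2)/6,sqrt( 2)/6,sqrt( 2) /6, sqrt( 2 ),sqrt( 5), sqrt(  5 )  ,  sqrt( 6),3.23,sqrt(14) , sqrt(14), sqrt( 14), 4.0,6.21]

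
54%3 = 0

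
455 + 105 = 560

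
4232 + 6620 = 10852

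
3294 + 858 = 4152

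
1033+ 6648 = 7681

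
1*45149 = 45149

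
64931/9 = 7214 + 5/9=7214.56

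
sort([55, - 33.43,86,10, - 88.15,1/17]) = [-88.15, - 33.43,1/17,  10,55,86 ]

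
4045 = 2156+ 1889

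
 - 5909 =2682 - 8591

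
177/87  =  2  +  1/29 = 2.03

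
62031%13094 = 9655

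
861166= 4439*194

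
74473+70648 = 145121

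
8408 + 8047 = 16455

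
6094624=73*83488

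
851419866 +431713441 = 1283133307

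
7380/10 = 738  =  738.00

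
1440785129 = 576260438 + 864524691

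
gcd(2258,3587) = 1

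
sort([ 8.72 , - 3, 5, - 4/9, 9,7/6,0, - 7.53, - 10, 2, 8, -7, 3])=[- 10, - 7.53, - 7, - 3, - 4/9,0,7/6 , 2,3, 5,8, 8.72, 9 ]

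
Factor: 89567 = 89567^1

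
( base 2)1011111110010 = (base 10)6130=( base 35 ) 505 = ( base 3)22102001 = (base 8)13762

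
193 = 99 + 94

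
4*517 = 2068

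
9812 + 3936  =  13748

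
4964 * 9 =44676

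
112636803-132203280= - 19566477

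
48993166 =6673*7342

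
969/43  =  22+23/43 = 22.53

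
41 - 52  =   -11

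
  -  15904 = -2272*7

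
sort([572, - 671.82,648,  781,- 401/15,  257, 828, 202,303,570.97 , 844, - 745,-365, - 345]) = [-745,-671.82,  -  365, - 345, - 401/15, 202, 257,  303, 570.97, 572, 648 , 781,828, 844 ] 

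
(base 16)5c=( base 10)92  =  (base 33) 2q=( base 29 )35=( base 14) 68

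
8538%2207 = 1917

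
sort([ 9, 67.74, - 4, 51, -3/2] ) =[ - 4, - 3/2, 9, 51, 67.74]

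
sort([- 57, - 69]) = [ - 69,-57]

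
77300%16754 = 10284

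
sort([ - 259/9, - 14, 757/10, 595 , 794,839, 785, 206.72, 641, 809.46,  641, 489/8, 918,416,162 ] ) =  [ - 259/9, - 14,489/8,757/10, 162, 206.72,416,595 , 641, 641,  785, 794, 809.46 , 839,918 ] 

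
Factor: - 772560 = - 2^4*3^2 * 5^1*29^1*37^1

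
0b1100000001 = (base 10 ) 769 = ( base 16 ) 301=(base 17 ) 2b4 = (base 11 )63A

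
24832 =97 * 256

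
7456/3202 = 3728/1601= 2.33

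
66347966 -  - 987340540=1053688506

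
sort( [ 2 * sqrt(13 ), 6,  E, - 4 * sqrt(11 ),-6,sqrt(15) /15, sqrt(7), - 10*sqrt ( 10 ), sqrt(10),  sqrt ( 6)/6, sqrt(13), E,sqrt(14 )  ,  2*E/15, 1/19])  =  [  -  10*sqrt(10 ), - 4*sqrt(11),-6,1/19 , sqrt(15)/15 , 2*E/15, sqrt ( 6)/6,sqrt(7 ),E, E,sqrt (10),sqrt(13),sqrt( 14 ), 6, 2*sqrt( 13)]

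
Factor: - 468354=-2^1*3^1 * 78059^1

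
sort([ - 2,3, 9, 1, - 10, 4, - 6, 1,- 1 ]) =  [- 10,-6,- 2,- 1,1,1,3, 4,  9 ] 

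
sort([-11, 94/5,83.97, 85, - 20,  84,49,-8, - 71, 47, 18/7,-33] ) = [ - 71,-33,  -  20, - 11,  -  8,18/7, 94/5, 47,49,83.97,84, 85] 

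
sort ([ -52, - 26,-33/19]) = [ - 52, - 26, - 33/19]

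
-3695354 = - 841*4394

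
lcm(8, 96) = 96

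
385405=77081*5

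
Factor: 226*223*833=2^1 *7^2*17^1*113^1*223^1 = 41981534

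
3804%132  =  108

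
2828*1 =2828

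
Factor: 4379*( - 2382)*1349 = - 14071119522 = - 2^1*3^1*19^1*29^1*71^1*151^1*397^1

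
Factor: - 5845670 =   -  2^1 *5^1*31^1 * 109^1*173^1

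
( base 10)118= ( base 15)7d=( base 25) 4i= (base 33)3j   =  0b1110110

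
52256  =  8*6532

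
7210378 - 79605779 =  - 72395401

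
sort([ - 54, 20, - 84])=[ - 84,-54 , 20]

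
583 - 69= 514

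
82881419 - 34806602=48074817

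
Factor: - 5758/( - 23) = 2^1*23^( - 1 )*2879^1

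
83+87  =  170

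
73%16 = 9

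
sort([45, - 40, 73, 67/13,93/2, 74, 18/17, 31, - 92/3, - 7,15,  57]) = [ - 40, - 92/3, - 7,18/17, 67/13,15,  31, 45, 93/2  ,  57,73,74 ]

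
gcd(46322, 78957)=1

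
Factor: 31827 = 3^1*103^2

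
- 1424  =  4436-5860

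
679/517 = 679/517 = 1.31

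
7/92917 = 7/92917=0.00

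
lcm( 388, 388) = 388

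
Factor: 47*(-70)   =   - 3290 = - 2^1 *5^1*7^1*47^1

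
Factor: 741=3^1*13^1*19^1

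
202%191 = 11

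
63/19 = 63/19 = 3.32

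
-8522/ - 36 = 4261/18 = 236.72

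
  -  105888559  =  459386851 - 565275410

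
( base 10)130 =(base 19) 6g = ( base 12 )AA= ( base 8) 202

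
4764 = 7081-2317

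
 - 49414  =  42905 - 92319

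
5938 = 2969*2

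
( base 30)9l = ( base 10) 291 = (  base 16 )123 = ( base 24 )c3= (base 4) 10203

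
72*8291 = 596952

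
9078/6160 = 1 + 1459/3080 = 1.47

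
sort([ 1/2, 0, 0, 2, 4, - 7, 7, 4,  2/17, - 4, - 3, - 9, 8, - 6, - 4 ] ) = [-9,-7, - 6, - 4,-4,-3, 0, 0,2/17,1/2,  2 , 4,4, 7,8 ]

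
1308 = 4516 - 3208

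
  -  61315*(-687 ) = 42123405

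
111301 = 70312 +40989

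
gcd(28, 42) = 14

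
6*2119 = 12714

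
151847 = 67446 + 84401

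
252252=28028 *9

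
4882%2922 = 1960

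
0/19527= 0 = 0.00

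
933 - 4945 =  - 4012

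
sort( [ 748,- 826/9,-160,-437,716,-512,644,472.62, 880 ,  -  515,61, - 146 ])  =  [-515, - 512 , - 437, - 160 , - 146,  -  826/9,61,472.62,644,716,748 , 880 ]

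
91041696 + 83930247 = 174971943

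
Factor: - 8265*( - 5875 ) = 48556875 = 3^1*5^4*19^1*29^1*47^1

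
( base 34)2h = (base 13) 67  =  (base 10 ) 85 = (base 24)3D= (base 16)55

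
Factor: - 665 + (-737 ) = - 2^1 * 701^1 = -  1402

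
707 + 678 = 1385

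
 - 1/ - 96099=1/96099  =  0.00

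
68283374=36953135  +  31330239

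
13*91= 1183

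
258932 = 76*3407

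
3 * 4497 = 13491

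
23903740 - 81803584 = -57899844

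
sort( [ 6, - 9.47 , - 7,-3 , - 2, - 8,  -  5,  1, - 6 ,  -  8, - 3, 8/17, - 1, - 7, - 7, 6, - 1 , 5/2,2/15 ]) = [- 9.47, - 8, - 8 , - 7,  -  7, - 7,-6, - 5,  -  3, - 3,-2,-1 , - 1, 2/15, 8/17, 1,5/2,6, 6 ] 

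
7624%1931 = 1831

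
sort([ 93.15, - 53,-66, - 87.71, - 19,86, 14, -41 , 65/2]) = [ - 87.71, - 66, - 53, - 41, - 19,14,  65/2, 86, 93.15 ] 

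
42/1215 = 14/405 = 0.03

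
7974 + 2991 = 10965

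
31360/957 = 32+736/957 = 32.77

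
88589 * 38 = 3366382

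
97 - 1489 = - 1392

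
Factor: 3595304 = 2^3 * 29^1*15497^1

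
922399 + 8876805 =9799204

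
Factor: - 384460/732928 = -235/448 = - 2^( - 6)*5^1*7^( - 1 )*47^1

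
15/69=5/23  =  0.22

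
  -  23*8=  - 184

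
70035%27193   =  15649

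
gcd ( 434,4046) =14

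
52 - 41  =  11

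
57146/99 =57146/99 = 577.23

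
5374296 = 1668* 3222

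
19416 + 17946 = 37362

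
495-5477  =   - 4982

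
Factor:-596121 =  - 3^1*109^1*1823^1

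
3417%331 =107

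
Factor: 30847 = 109^1*283^1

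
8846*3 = 26538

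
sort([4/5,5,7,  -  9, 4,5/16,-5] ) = [ - 9, - 5,5/16,4/5, 4,5,7]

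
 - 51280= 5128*( - 10 ) 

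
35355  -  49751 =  - 14396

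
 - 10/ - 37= 10/37 = 0.27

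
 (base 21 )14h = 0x21E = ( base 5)4132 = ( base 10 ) 542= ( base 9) 662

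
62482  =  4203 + 58279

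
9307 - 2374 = 6933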